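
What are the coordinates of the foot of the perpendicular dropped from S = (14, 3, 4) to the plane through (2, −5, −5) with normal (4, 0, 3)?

The perpendicular from S has direction n = (4, 0, 3): r = (14, 3, 4) + μ(4, 0, 3).
Substitute into the plane: n·(S + μn) = -7 gives 68 + 25μ = -7, so μ = -3.
Foot = (14, 3, 4) + (-3)·(4, 0, 3) = (2, 3, −5).

(2, 3, -5)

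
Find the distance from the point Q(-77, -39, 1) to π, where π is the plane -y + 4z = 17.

26√17/17

d = |(-1)·(-39) + 4·1 − 17| / √(0 + 1 + 16) = |26| / √17 = 26√17/17.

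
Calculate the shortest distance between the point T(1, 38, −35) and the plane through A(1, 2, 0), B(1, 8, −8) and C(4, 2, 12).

AB = (0, 6, −8) and AC = (3, 0, 12), so a normal is n = AB × AC = (72, −24, −18).
Then n·(1, 38, −35) − 24 = −234.
|n| = √(5184 + 576 + 324) = 78, so the distance is |-234|/78 = 3.

3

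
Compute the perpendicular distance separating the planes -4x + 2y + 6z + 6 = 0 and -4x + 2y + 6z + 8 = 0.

1/√14

With common normal n = (-4, 2, 6) (|n| = 2√14), the distance is |(-6) − (-8)|/|n| = 2/(2√14) = 1/√14.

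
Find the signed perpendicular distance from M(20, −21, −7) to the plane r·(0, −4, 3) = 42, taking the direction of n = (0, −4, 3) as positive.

n·M − 42 = 21.
|n| = 5, so the signed distance is 21/5.

21/5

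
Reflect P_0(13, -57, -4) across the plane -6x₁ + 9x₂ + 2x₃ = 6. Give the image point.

(-47, 33, 16)

With n = (-6, 9, 2), the signed offset is (n·P_0 − 6)/|n|² = -605/121 = -5.
P_0' = P_0 − 2t·n = (13, -57, -4) − (-10)·(-6, 9, 2) = (-47, 33, 16).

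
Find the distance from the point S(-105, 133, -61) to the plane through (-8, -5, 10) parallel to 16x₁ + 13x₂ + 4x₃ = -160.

Parallel planes share the normal n = (16, 13, 4); since (-8, -5, 10) lies on the plane, its equation is 16x₁ + 13x₂ + 4x₃ = -153.
n = (16, 13, 4); n·P − (-153) = -42; |n| = 21; distance = 42/21 = 2.

2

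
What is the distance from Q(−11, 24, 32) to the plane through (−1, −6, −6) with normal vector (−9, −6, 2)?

The plane has equation n·(r − (−1, −6, −6)) = 0, i.e. n·r = 33.
Then n·(−11, 24, 32) − 33 = −14.
|n| = √(81 + 36 + 4) = 11, so the distance is |-14|/11 = 14/11.

14/11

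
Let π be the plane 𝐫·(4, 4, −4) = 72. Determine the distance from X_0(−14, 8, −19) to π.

5√3/3

n = (4, 4, −4); n·P − 72 = -20; |n| = 4√3; distance = 20/(4√3) = 5√3/3.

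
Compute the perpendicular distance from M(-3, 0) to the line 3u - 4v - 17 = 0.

The normal to the line is n = (3, -4) with |n| = 5.
|n·M − 17| = |-9 − 17| = 26, so the distance is 26/5.

26/5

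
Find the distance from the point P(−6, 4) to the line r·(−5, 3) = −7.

49/√34

The normal to the line is n = (−5, 3) with |n| = √34.
|n·P − (-7)| = |42 − (-7)| = 49, so the distance is 49/√34 = 49√34/34.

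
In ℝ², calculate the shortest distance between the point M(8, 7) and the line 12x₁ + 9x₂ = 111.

16/5

The normal to the line is n = (12, 9) with |n| = 15.
|n·M − 111| = |159 − 111| = 48, so the distance is 48/15 = 16/5.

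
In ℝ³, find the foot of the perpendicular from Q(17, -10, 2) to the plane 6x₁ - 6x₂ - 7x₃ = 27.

The perpendicular from Q has direction n = (6, -6, -7): r = (17, -10, 2) + t(6, -6, -7).
Substitute into the plane: n·(Q + tn) = 27 gives 148 + 121t = 27, so t = -1.
Foot = (17, -10, 2) + (-1)·(6, -6, -7) = (11, -4, 9).

(11, -4, 9)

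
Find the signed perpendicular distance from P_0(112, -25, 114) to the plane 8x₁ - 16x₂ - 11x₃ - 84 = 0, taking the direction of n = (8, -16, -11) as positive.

n·P_0 − 84 = -42.
|n| = 21, so the signed distance is -42/21 = -2.

-2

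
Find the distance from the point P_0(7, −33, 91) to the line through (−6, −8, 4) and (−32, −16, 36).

A direction vector is d = (−26, −8, 32).
AP = (13, −25, 87), and AP × d = (−104, −2678, −754).
|AP × d|² = 7751016 and |d|² = 1764, so the distance is √(7751016/1764) = √4394 = 13√26.

13√26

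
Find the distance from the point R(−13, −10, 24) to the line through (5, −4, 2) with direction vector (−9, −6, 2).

Direction vector d = (−9, −6, 2).
AP = (−18, −6, 22); AP·d = 242, |AP|² = 844, |d|² = 121.
distance² = |AP|² − (AP·d)²/|d|² = 844 − 58564/121 = 360, so the distance is 6√10.

6√10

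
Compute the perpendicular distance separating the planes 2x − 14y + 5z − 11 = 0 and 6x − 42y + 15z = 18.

1/3

Divide the second equation by 3 to match normals: 2x − 14y + 5z = 6.
Both planes have normal n = (2, −14, 5), |n| = 15. Any point on the first plane is at distance |6 − 11|/|n| = 5/15 = 1/3 from the second.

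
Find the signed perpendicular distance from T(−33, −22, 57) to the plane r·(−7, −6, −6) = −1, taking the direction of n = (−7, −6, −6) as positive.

2

n·T − (-1) = 22.
|n| = 11, so the signed distance is 22/11 = 2.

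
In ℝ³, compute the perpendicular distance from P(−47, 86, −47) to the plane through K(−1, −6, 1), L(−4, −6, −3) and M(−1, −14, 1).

KL = (−3, 0, −4) and KM = (0, −8, 0), so a normal is n = KL × KM = (−32, 0, 24).
Then n·(−47, 86, −47) − 56 = 320.
|n| = √(1024 + 0 + 576) = 40, so the distance is |320|/40 = 8.

8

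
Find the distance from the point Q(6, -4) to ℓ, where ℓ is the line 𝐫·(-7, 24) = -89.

49/25

The normal to the line is n = (-7, 24) with |n| = 25.
|n·Q − (-89)| = |-138 − (-89)| = 49, so the distance is 49/25.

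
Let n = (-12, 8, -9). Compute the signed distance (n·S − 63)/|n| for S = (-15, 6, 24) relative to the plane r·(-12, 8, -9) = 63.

-3

n·S − 63 = -51.
|n| = 17, so the signed distance is -51/17 = -3.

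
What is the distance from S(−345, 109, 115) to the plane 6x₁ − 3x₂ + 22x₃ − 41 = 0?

4

Normal vector n = (6, −3, 22), and n·(−345, 109, 115) − 41 = 92.
|n| = √(36 + 9 + 484) = 23, so the distance is |92|/23 = 4.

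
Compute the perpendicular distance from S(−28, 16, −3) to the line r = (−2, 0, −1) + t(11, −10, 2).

Direction vector d = (11, −10, 2).
AP = (−26, 16, −2); AP·d = -450, |AP|² = 936, |d|² = 225.
distance² = |AP|² − (AP·d)²/|d|² = 936 − 202500/225 = 36, so the distance is 6.

6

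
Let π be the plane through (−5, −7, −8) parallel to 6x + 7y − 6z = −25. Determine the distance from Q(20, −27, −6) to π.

2/11

Parallel planes share the normal n = (6, 7, −6); since (−5, −7, −8) lies on the plane, its equation is 6x + 7y − 6z = -31.
n = (6, 7, −6); n·P − (-31) = -2; |n| = 11; distance = 2/11.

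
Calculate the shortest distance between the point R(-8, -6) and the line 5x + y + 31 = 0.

d = |5·(-8) + 1·(-6) − (-31)| / √(25 + 1) = |-15|/√26 = 15√26/26.

15√26/26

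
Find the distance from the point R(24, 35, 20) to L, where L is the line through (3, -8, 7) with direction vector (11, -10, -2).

√2234

Direction vector d = (11, -10, -2).
AP = (21, 43, 13); AP·d = -225, |AP|² = 2459, |d|² = 225.
distance² = |AP|² − (AP·d)²/|d|² = 2459 − 50625/225 = 2234, so the distance is √2234.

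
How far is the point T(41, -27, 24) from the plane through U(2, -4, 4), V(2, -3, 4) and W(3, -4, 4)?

UV = (0, 1, 0) and UW = (1, 0, 0), so a normal is n = UV × UW = (0, 0, -1).
d = |(-1)·24 − (-4)| / √(0 + 0 + 1) = |-20| / 1 = 20.

20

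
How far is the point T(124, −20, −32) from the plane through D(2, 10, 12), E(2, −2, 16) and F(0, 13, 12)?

6

DE = (0, −12, 4) and DF = (−2, 3, 0), so a normal is n = DE × DF = (−12, −8, −24).
Then n·(124, −20, −32) − (−392) = −168.
|n| = √(144 + 64 + 576) = 28, so the distance is |-168|/28 = 6.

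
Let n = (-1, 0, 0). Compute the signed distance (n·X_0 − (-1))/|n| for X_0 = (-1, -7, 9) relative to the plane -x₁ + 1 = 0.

n·X_0 − (-1) = 2.
|n| = 1, so the signed distance is 2/1 = 2.

2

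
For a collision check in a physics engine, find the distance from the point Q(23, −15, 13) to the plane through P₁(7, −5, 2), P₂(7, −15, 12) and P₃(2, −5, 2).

√2/2

P₁P₂ = (0, −10, 10) and P₁P₃ = (−5, 0, 0), so a normal is n = P₁P₂ × P₁P₃ = (0, −50, −50).
Then n·(23, −15, 13) − 150 = −50.
|n| = √(0 + 2500 + 2500) = 50√2, so the distance is |-50|/(50√2) = 1/√2.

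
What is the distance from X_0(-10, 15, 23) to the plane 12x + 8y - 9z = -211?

4/17

d = |12·(-10) + 8·15 + (-9)·23 − (-211)| / √(144 + 64 + 81) = |4| / 17 = 4/17.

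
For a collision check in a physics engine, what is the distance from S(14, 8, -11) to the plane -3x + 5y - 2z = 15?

n = (-3, 5, -2); n·P − 15 = 5; |n| = √38; distance = 5/√38.

5√38/38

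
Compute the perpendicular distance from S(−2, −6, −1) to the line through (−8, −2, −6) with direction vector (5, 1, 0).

Direction vector d = (5, 1, 0).
AP = (6, −4, 5); AP·d = 26, |AP|² = 77, |d|² = 26.
distance² = |AP|² − (AP·d)²/|d|² = 77 − 676/26 = 51, so the distance is √51.

√51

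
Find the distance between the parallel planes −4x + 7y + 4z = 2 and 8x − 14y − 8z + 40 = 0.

2

Divide the second equation by -2 to match normals: −4x + 7y + 4z = 20.
With common normal n = (−4, 7, 4) (|n| = 9), the distance is |2 − 20|/|n| = 18/9 = 2.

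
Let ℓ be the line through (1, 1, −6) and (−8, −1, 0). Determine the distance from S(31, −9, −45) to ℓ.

3√65

A direction vector is d = (−9, −2, 6).
AP = (30, −10, −39); AP·d = -484, |AP|² = 2521, |d|² = 121.
distance² = |AP|² − (AP·d)²/|d|² = 2521 − 234256/121 = 585, so the distance is 3√65.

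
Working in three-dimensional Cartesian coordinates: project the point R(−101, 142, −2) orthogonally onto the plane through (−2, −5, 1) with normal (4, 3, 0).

(-541/5, 683/5, -2)

n = (4, 3, 0), |n|² = 25, and n·R − (-23) = 45.
t = 45/25 = 9/5, so the foot is R − t·n = (−101, 142, −2) − (9/5)·(4, 3, 0) = (−541/5, 683/5, −2).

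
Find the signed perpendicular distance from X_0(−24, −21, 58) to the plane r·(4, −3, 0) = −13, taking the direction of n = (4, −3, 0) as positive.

-4

n·X_0 − (-13) = -20.
|n| = 5, so the signed distance is -20/5 = -4.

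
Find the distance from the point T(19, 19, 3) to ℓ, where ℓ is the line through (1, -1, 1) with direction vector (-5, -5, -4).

√134

Direction vector d = (-5, -5, -4).
AP = (18, 20, 2); AP·d = -198, |AP|² = 728, |d|² = 66.
distance² = |AP|² − (AP·d)²/|d|² = 728 − 39204/66 = 134, so the distance is √134.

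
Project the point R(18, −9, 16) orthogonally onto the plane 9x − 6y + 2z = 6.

(0, 3, 12)

n = (9, −6, 2), |n|² = 121, and n·R − 6 = 242.
t = 242/121 = 2, so the foot is R − t·n = (18, −9, 16) − 2·(9, −6, 2) = (0, 3, 12).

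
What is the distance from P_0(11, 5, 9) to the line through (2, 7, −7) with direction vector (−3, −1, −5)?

Direction vector d = (−3, −1, −5).
AP = (9, −2, 16), and AP × d = (26, −3, −15).
|AP × d|² = 910 and |d|² = 35, so the distance is √(910/35) = √26.

√26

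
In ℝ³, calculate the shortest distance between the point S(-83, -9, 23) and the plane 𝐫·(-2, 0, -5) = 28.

23/√29

Normal vector n = (-2, 0, -5), and n·(-83, -9, 23) - 28 = 23.
|n| = √(4 + 0 + 25) = √29, so the distance is |23|/√29 = 23√29/29.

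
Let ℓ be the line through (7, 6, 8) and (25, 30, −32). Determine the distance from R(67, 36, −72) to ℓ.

30

A direction vector is d = (18, 24, −40).
AP = (60, 30, −80); AP·d = 5000, |AP|² = 10900, |d|² = 2500.
distance² = |AP|² − (AP·d)²/|d|² = 10900 − 25000000/2500 = 900, so the distance is 30.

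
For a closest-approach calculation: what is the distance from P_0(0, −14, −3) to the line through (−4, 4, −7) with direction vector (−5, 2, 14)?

2√89

Direction vector d = (−5, 2, 14).
AP = (4, −18, 4), and AP × d = (−260, −76, −82).
|AP × d|² = 80100 and |d|² = 225, so the distance is √(80100/225) = √356 = 2√89.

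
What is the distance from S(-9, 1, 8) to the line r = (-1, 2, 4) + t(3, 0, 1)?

Direction vector d = (3, 0, 1).
AP = (-8, -1, 4); AP·d = -20, |AP|² = 81, |d|² = 10.
distance² = |AP|² − (AP·d)²/|d|² = 81 − 400/10 = 41, so the distance is √41.

√41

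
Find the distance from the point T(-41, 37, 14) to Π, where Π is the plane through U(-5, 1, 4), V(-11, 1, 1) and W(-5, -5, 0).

UV = (-6, 0, -3) and UW = (0, -6, -4), so a normal is n = UV × UW = (-18, -24, 36).
n = (-18, -24, 36); n·P − 210 = 144; |n| = 6√61; distance = 144/(6√61) = 24√61/61.

24/√61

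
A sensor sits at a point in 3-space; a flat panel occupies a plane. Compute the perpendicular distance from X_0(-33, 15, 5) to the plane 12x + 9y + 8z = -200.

21/17

Normal vector n = (12, 9, 8), and n·(-33, 15, 5) - (-200) = -21.
|n| = √(144 + 81 + 64) = 17, so the distance is |-21|/17 = 21/17.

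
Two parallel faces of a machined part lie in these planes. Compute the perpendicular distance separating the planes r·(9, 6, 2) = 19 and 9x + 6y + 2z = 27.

Both planes have normal n = (9, 6, 2), |n| = 11. Any point on the first plane is at distance |27 − 19|/|n| = 8/11 from the second.

8/11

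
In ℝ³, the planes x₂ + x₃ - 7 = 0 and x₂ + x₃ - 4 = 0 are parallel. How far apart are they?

3/√2

With common normal n = (0, 1, 1) (|n| = √2), the distance is |7 − 4|/|n| = 3/√2 = 3√2/2.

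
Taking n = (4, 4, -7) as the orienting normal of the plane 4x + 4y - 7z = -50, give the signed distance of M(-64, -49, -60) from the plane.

n·M − (-50) = 18.
|n| = 9, so the signed distance is 18/9 = 2.

2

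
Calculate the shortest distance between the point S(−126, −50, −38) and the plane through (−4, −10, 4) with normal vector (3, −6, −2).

6

The plane has equation n·(r − (−4, −10, 4)) = 0, i.e. n·r = 40.
Then n·(−126, −50, −38) − 40 = −42.
|n| = √(9 + 36 + 4) = 7, so the distance is |-42|/7 = 6.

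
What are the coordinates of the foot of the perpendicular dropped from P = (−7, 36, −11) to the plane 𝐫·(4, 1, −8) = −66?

n = (4, 1, −8), |n|² = 81, and n·P − (-66) = 162.
t = 162/81 = 2, so the foot is P − t·n = (−7, 36, −11) − 2·(4, 1, −8) = (−15, 34, 5).

(-15, 34, 5)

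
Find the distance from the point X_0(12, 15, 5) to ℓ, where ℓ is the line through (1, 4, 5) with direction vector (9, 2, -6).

Direction vector d = (9, 2, -6).
AP = (11, 11, 0); AP·d = 121, |AP|² = 242, |d|² = 121.
distance² = |AP|² − (AP·d)²/|d|² = 242 − 14641/121 = 121, so the distance is 11.

11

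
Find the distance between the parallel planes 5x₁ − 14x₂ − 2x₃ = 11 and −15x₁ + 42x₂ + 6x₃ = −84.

Divide the second equation by -3 to match normals: 5x₁ − 14x₂ − 2x₃ = 28.
Both planes have normal n = (5, −14, −2), |n| = 15. Any point on the first plane is at distance |28 − 11|/|n| = 17/15 from the second.

17/15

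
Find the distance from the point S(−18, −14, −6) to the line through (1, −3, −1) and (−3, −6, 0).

√91

A direction vector is d = (−4, −3, 1).
AP = (−19, −11, −5), and AP × d = (−26, 39, 13).
|AP × d|² = 2366 and |d|² = 26, so the distance is √(2366/26) = √91.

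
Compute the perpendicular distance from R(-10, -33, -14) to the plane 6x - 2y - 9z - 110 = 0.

2

n = (6, -2, -9); n·P − 110 = 22; |n| = 11; distance = 22/11 = 2.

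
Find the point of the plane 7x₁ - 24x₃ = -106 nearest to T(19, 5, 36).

The perpendicular from T has direction n = (7, 0, -24): r = (19, 5, 36) + λ(7, 0, -24).
Substitute into the plane: n·(T + λn) = -106 gives -731 + 625λ = -106, so λ = 1.
Foot = (19, 5, 36) + 1·(7, 0, -24) = (26, 5, 12).

(26, 5, 12)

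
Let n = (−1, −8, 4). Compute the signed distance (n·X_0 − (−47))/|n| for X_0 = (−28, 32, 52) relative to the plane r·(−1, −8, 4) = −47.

3

n·X_0 − (-47) = 27.
|n| = 9, so the signed distance is 27/9 = 3.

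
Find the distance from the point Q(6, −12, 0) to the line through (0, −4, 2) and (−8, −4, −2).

2√21

A direction vector is d = (−8, 0, −4).
AP = (6, −8, −2), and AP × d = (32, 40, −64).
|AP × d|² = 6720 and |d|² = 80, so the distance is √(6720/80) = √84 = 2√21.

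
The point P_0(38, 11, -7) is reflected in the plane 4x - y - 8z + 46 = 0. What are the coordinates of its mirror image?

(14, 17, 41)

n = (4, -1, -8), |n|² = 81, n·P_0 − (-46) = 243, so t = 243/81 = 3.
Foot F = P_0 − 3·n = (26, 14, 17); the reflection is 2F − P_0 = (14, 17, 41).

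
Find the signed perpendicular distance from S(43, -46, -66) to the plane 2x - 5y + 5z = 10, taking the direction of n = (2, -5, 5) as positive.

n·S − 10 = -24.
|n| = 3√6, so the signed distance is -8/√6.

-8/√6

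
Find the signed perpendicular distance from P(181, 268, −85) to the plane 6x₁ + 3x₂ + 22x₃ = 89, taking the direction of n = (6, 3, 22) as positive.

n·P − 89 = -69.
|n| = 23, so the signed distance is -69/23 = -3.

-3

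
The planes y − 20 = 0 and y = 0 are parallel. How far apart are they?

20

Both planes have normal n = (0, 1, 0), |n| = 1. Any point on the first plane is at distance |0 − 20|/|n| = 20/1 = 20 from the second.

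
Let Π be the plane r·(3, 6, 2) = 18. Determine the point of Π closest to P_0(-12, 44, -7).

(-24, 20, -15)

The perpendicular from P_0 has direction n = (3, 6, 2): r = (-12, 44, -7) + μ(3, 6, 2).
Substitute into the plane: n·(P_0 + μn) = 18 gives 214 + 49μ = 18, so μ = -4.
Foot = (-12, 44, -7) + (-4)·(3, 6, 2) = (-24, 20, -15).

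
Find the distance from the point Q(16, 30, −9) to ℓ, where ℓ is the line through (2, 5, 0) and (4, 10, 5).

A direction vector is d = (2, 5, 5).
AP = (14, 25, −9); AP·d = 108, |AP|² = 902, |d|² = 54.
distance² = |AP|² − (AP·d)²/|d|² = 902 − 11664/54 = 686, so the distance is 7√14.

7√14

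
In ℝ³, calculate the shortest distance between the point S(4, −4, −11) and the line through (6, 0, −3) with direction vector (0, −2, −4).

2

Direction vector d = (0, −2, −4).
AP = (−2, −4, −8); AP·d = 40, |AP|² = 84, |d|² = 20.
distance² = |AP|² − (AP·d)²/|d|² = 84 − 1600/20 = 4, so the distance is 2.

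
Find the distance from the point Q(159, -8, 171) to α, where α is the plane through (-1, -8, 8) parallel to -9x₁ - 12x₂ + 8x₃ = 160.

8

Parallel planes share the normal n = (-9, -12, 8); since (-1, -8, 8) lies on the plane, its equation is -9x₁ - 12x₂ + 8x₃ = 169.
n = (-9, -12, 8); n·P − 169 = -136; |n| = 17; distance = 136/17 = 8.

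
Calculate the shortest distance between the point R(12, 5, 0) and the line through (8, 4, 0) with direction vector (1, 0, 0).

1

Direction vector d = (1, 0, 0).
AP = (4, 1, 0); AP·d = 4, |AP|² = 17, |d|² = 1.
distance² = |AP|² − (AP·d)²/|d|² = 17 − 16/1 = 1, so the distance is 1.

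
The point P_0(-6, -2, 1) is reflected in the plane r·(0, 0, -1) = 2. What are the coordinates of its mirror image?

With n = (0, 0, -1), the signed offset is (n·P_0 − 2)/|n|² = -3/1 = -3.
P_0' = P_0 − 2t·n = (-6, -2, 1) − (-6)·(0, 0, -1) = (-6, -2, -5).

(-6, -2, -5)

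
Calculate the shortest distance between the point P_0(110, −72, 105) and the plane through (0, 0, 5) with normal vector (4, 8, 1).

4

The plane has equation n·(r − (0, 0, 5)) = 0, i.e. n·r = 5.
Then n·(110, −72, 105) − 5 = −36.
|n| = √(16 + 64 + 1) = 9, so the distance is |-36|/9 = 4.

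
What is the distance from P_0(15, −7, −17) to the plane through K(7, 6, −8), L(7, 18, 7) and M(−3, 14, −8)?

√57/19

KL = (0, 12, 15) and KM = (−10, 8, 0), so a normal is n = KL × KM = (−120, −150, 120).
Then n·(15, −7, −17) − (−2700) = −90.
|n| = √(14400 + 22500 + 14400) = 30√57, so the distance is |-90|/(30√57) = 3/√57.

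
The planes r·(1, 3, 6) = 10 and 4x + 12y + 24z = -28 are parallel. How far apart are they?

Divide the second equation by 4 to match normals: x + 3y + 6z = -7.
With common normal n = (1, 3, 6) (|n| = √46), the distance is |10 − (-7)|/|n| = 17/√46.

17√46/46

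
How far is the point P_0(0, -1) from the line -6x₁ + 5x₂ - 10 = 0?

d = |(-6)·0 + 5·(-1) − 10| / √(36 + 25) = |-15|/√61 = 15√61/61.

15/√61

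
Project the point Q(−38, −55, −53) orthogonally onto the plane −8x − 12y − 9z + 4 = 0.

(2, 5, -8)

n = (−8, −12, −9), |n|² = 289, and n·Q − (-4) = 1445.
t = 1445/289 = 5, so the foot is Q − t·n = (−38, −55, −53) − 5·(−8, −12, −9) = (2, 5, −8).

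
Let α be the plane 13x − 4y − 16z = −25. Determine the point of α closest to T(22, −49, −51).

(-17, -37, -3)

The perpendicular from T has direction n = (13, −4, −16): r = (22, −49, −51) + t(13, −4, −16).
Substitute into the plane: n·(T + tn) = -25 gives 1298 + 441t = -25, so t = -3.
Foot = (22, −49, −51) + (-3)·(13, −4, −16) = (−17, −37, −3).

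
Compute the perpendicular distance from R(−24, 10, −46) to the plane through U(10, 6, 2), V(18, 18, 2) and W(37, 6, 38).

UV = (8, 12, 0) and UW = (27, 0, 36), so a normal is n = UV × UW = (432, −288, −324).
Then n·(−24, 10, −46) − 1944 = −288.
|n| = √(186624 + 82944 + 104976) = 612, so the distance is |-288|/612 = 8/17.

8/17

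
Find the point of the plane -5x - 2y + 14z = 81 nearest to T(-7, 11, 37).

(3, 15, 9)

n = (-5, -2, 14), |n|² = 225, and n·T − 81 = 450.
t = 450/225 = 2, so the foot is T − t·n = (-7, 11, 37) − 2·(-5, -2, 14) = (3, 15, 9).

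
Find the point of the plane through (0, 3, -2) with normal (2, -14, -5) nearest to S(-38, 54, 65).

(-28, -16, 40)

n = (2, -14, -5), |n|² = 225, and n·S − (-32) = -1125.
t = -1125/225 = -5, so the foot is S − t·n = (-38, 54, 65) − (-5)·(2, -14, -5) = (-28, -16, 40).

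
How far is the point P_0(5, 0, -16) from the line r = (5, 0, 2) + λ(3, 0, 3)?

9√2

Direction vector d = (3, 0, 3).
AP = (0, 0, -18), and AP × d = (0, -54, 0).
|AP × d|² = 2916 and |d|² = 18, so the distance is √(2916/18) = √162 = 9√2.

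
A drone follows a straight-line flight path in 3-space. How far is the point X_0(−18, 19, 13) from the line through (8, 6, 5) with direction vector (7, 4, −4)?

3√65

Direction vector d = (7, 4, −4).
AP = (−26, 13, 8); AP·d = -162, |AP|² = 909, |d|² = 81.
distance² = |AP|² − (AP·d)²/|d|² = 909 − 26244/81 = 585, so the distance is 3√65.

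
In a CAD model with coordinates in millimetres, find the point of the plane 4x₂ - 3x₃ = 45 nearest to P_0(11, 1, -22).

The perpendicular from P_0 has direction n = (0, 4, -3): r = (11, 1, -22) + λ(0, 4, -3).
Substitute into the plane: n·(P_0 + λn) = 45 gives 70 + 25λ = 45, so λ = -1.
Foot = (11, 1, -22) + (-1)·(0, 4, -3) = (11, -3, -19).

(11, -3, -19)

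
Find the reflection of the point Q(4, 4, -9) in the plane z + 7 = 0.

n = (0, 0, 1), |n|² = 1, n·Q − (-7) = -2, so t = -2/1 = -2.
Foot F = Q − (-2)·n = (4, 4, -7); the reflection is 2F − Q = (4, 4, -5).

(4, 4, -5)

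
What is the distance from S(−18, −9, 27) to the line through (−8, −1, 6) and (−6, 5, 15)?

22

A direction vector is d = (2, 6, 9).
AP = (−10, −8, 21); AP·d = 121, |AP|² = 605, |d|² = 121.
distance² = |AP|² − (AP·d)²/|d|² = 605 − 14641/121 = 484, so the distance is 22.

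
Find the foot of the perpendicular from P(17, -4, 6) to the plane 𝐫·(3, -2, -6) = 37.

The perpendicular from P has direction n = (3, -2, -6): r = (17, -4, 6) + t(3, -2, -6).
Substitute into the plane: n·(P + tn) = 37 gives 23 + 49t = 37, so t = 2/7.
Foot = (17, -4, 6) + (2/7)·(3, -2, -6) = (125/7, -32/7, 30/7).

(125/7, -32/7, 30/7)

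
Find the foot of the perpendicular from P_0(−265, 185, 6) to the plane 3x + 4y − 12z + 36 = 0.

(-3424/13, 2433/13, -6/13)

n = (3, 4, −12), |n|² = 169, and n·P_0 − (-36) = -91.
t = -91/169 = -7/13, so the foot is P_0 − t·n = (−265, 185, 6) − (-7/13)·(3, 4, −12) = (−3424/13, 2433/13, −6/13).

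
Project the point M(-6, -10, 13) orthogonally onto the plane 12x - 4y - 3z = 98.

(6, -14, 10)

The perpendicular from M has direction n = (12, -4, -3): r = (-6, -10, 13) + λ(12, -4, -3).
Substitute into the plane: n·(M + λn) = 98 gives -71 + 169λ = 98, so λ = 1.
Foot = (-6, -10, 13) + 1·(12, -4, -3) = (6, -14, 10).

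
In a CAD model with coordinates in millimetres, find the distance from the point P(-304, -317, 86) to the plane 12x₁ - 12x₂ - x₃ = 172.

6

Normal vector n = (12, -12, -1), and n·(-304, -317, 86) - 172 = -102.
|n| = √(144 + 144 + 1) = 17, so the distance is |-102|/17 = 6.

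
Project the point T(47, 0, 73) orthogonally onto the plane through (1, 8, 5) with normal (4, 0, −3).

(251/5, 0, 353/5)

n = (4, 0, −3), |n|² = 25, and n·T − (-11) = -20.
t = -20/25 = -4/5, so the foot is T − t·n = (47, 0, 73) − (-4/5)·(4, 0, −3) = (251/5, 0, 353/5).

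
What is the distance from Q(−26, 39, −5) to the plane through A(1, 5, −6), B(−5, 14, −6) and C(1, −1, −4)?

1

AB = (−6, 9, 0) and AC = (0, −6, 2), so a normal is n = AB × AC = (18, 12, 36).
Then n·(−26, 39, −5) − (−138) = −42.
|n| = √(324 + 144 + 1296) = 42, so the distance is |-42|/42 = 1.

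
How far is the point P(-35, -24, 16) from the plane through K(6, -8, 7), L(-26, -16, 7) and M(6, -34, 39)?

KL = (-32, -8, 0) and KM = (0, -26, 32), so a normal is n = KL × KM = (-256, 1024, 832).
Then n·(-35, -24, 16) - (-3904) = 1600.
|n| = √(65536 + 1048576 + 692224) = 1344, so the distance is |1600|/1344 = 25/21.

25/21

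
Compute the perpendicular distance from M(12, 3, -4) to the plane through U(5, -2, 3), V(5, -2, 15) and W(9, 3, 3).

15/√41

UV = (0, 0, 12) and UW = (4, 5, 0), so a normal is n = UV × UW = (-60, 48, 0).
Then n·(12, 3, -4) - (-396) = -180.
|n| = √(3600 + 2304 + 0) = 12√41, so the distance is |-180|/(12√41) = 15√41/41.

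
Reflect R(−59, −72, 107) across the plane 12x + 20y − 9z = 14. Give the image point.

(61, 128, 17)

With n = (12, 20, −9), the signed offset is (n·R − 14)/|n|² = -3125/625 = -5.
R' = R − 2t·n = (−59, −72, 107) − (-10)·(12, 20, −9) = (61, 128, 17).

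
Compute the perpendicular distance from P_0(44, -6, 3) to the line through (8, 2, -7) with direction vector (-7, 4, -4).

Direction vector d = (-7, 4, -4).
AP = (36, -8, 10), and AP × d = (-8, 74, 88).
|AP × d|² = 13284 and |d|² = 81, so the distance is √(13284/81) = √164 = 2√41.

2√41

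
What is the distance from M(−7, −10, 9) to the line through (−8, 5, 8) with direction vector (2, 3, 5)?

Direction vector d = (2, 3, 5).
AP = (1, −15, 1), and AP × d = (−78, −3, 33).
|AP × d|² = 7182 and |d|² = 38, so the distance is √(7182/38) = √189 = 3√21.

3√21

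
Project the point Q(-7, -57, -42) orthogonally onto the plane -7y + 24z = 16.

n = (0, -7, 24), |n|² = 625, and n·Q − 16 = -625.
t = -625/625 = -1, so the foot is Q − t·n = (-7, -57, -42) − (-1)·(0, -7, 24) = (-7, -64, -18).

(-7, -64, -18)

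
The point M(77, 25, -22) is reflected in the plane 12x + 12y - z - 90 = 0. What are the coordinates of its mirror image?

With n = (12, 12, -1), the signed offset is (n·M − 90)/|n|² = 1156/289 = 4.
M' = M − 2t·n = (77, 25, -22) − 8·(12, 12, -1) = (-19, -71, -14).

(-19, -71, -14)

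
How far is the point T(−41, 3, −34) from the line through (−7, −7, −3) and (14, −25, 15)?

√281

A direction vector is d = (21, −18, 18).
AP = (−34, 10, −31), and AP × d = (−378, −39, 402).
|AP × d|² = 306009 and |d|² = 1089, so the distance is √(306009/1089) = √281.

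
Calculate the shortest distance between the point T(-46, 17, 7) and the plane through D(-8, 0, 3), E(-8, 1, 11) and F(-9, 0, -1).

20/9

DE = (0, 1, 8) and DF = (-1, 0, -4), so a normal is n = DE × DF = (-4, -8, 1).
n = (-4, -8, 1); n·P − 35 = 20; |n| = 9; distance = 20/9.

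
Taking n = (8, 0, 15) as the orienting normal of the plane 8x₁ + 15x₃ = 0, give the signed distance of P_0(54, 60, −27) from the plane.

27/17

n·P_0 − 0 = 27.
|n| = 17, so the signed distance is 27/17.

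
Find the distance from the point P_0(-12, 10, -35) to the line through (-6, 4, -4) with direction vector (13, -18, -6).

√1033

Direction vector d = (13, -18, -6).
AP = (-6, 6, -31); AP·d = 0, |AP|² = 1033, |d|² = 529.
distance² = |AP|² − (AP·d)²/|d|² = 1033 − 0/529 = 1033, so the distance is √1033.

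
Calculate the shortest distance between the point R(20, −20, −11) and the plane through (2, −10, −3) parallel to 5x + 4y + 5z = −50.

Parallel planes share the normal n = (5, 4, 5); since (2, −10, −3) lies on the plane, its equation is 5x + 4y + 5z = -45.
d = |5·20 + 4·(-20) + 5·(-11) − (-45)| / √(25 + 16 + 25) = |10| / √66 = 5√66/33.

10/√66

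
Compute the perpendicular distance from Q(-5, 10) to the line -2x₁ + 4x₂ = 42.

4/√5

The normal to the line is n = (-2, 4) with |n| = 2√5.
|n·Q − 42| = |50 − 42| = 8, so the distance is 8/(2√5) = 4/√5.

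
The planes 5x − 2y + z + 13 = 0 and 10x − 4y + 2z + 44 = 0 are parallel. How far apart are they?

3√30/10

Divide the second equation by 2 to match normals: 5x − 2y + z = -22.
Both planes have normal n = (5, −2, 1), |n| = √30. Any point on the first plane is at distance |(-22) − (-13)|/|n| = 9/√30 from the second.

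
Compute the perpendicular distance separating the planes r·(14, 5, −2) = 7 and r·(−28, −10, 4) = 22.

6/5

Divide the second equation by -2 to match normals: 14x + 5y − 2z = -11.
Both planes have normal n = (14, 5, −2), |n| = 15. Any point on the first plane is at distance |(-11) − 7|/|n| = 18/15 = 6/5 from the second.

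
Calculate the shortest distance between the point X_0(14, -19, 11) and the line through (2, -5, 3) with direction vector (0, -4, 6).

Direction vector d = (0, -4, 6).
AP = (12, -14, 8); AP·d = 104, |AP|² = 404, |d|² = 52.
distance² = |AP|² − (AP·d)²/|d|² = 404 − 10816/52 = 196, so the distance is 14.

14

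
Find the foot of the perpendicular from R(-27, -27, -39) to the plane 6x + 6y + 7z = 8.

The perpendicular from R has direction n = (6, 6, 7): r = (-27, -27, -39) + λ(6, 6, 7).
Substitute into the plane: n·(R + λn) = 8 gives -597 + 121λ = 8, so λ = 5.
Foot = (-27, -27, -39) + 5·(6, 6, 7) = (3, 3, -4).

(3, 3, -4)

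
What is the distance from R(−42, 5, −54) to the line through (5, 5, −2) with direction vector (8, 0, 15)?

17

Direction vector d = (8, 0, 15).
AP = (−47, 0, −52); AP·d = -1156, |AP|² = 4913, |d|² = 289.
distance² = |AP|² − (AP·d)²/|d|² = 4913 − 1336336/289 = 289, so the distance is 17.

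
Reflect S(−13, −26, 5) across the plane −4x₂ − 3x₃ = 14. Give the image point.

(-13, -2, 23)

n = (0, −4, −3), |n|² = 25, n·S − 14 = 75, so t = 75/25 = 3.
Foot F = S − 3·n = (−13, −14, 14); the reflection is 2F − S = (−13, −2, 23).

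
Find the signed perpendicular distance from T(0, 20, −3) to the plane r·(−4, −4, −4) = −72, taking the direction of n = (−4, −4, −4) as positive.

1/√3

n·T − (-72) = 4.
|n| = 4√3, so the signed distance is 1/√3.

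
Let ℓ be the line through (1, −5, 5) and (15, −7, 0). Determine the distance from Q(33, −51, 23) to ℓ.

A direction vector is d = (14, −2, −5).
AP = (32, −46, 18), and AP × d = (266, 412, 580).
|AP × d|² = 576900 and |d|² = 225, so the distance is √(576900/225) = √2564 = 2√641.

2√641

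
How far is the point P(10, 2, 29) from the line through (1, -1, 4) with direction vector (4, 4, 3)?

Direction vector d = (4, 4, 3).
AP = (9, 3, 25); AP·d = 123, |AP|² = 715, |d|² = 41.
distance² = |AP|² − (AP·d)²/|d|² = 715 − 15129/41 = 346, so the distance is √346.

√346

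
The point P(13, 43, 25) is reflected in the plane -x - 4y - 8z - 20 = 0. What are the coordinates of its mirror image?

n = (-1, -4, -8), |n|² = 81, n·P − 20 = -405, so t = -405/81 = -5.
Foot F = P − (-5)·n = (8, 23, -15); the reflection is 2F − P = (3, 3, -55).

(3, 3, -55)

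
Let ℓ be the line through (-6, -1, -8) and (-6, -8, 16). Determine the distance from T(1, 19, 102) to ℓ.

√2549

A direction vector is d = (0, -7, 24).
AP = (7, 20, 110); AP·d = 2500, |AP|² = 12549, |d|² = 625.
distance² = |AP|² − (AP·d)²/|d|² = 12549 − 6250000/625 = 2549, so the distance is √2549.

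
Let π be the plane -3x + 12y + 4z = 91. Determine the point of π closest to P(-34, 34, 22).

(-25, -2, 10)

The perpendicular from P has direction n = (-3, 12, 4): r = (-34, 34, 22) + λ(-3, 12, 4).
Substitute into the plane: n·(P + λn) = 91 gives 598 + 169λ = 91, so λ = -3.
Foot = (-34, 34, 22) + (-3)·(-3, 12, 4) = (-25, -2, 10).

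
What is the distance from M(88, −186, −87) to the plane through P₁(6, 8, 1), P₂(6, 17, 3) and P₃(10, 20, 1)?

8

P₁P₂ = (0, 9, 2) and P₁P₃ = (4, 12, 0), so a normal is n = P₁P₂ × P₁P₃ = (−24, 8, −36).
Then n·(88, −186, −87) − (−116) = −352.
|n| = √(576 + 64 + 1296) = 44, so the distance is |-352|/44 = 8.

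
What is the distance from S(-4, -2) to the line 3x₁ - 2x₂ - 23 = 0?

d = |3·(-4) + (-2)·(-2) − 23| / √(9 + 4) = |-31|/√13 = 31/√13.

31√13/13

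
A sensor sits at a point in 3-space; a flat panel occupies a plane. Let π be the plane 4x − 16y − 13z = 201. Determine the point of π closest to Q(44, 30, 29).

(52, -2, 3)

The perpendicular from Q has direction n = (4, −16, −13): r = (44, 30, 29) + t(4, −16, −13).
Substitute into the plane: n·(Q + tn) = 201 gives -681 + 441t = 201, so t = 2.
Foot = (44, 30, 29) + 2·(4, −16, −13) = (52, −2, 3).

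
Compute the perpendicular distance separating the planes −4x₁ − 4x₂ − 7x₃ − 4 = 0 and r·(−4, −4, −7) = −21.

25/9

Both planes have normal n = (−4, −4, −7), |n| = 9. Any point on the first plane is at distance |(-21) − 4|/|n| = 25/9 from the second.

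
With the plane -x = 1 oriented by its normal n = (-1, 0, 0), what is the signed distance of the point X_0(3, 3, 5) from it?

-4

n·X_0 − 1 = -4.
|n| = 1, so the signed distance is -4/1 = -4.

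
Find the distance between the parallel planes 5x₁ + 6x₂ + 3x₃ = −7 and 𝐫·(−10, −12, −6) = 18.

2/√70

Divide the second equation by -2 to match normals: 5x₁ + 6x₂ + 3x₃ = -9.
Both planes have normal n = (5, 6, 3), |n| = √70. Any point on the first plane is at distance |(-9) − (-7)|/|n| = 2/√70 = √70/35 from the second.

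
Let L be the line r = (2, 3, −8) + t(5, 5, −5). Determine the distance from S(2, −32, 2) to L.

5√26

Direction vector d = (5, 5, −5).
AP = (0, −35, 10), and AP × d = (125, 50, 175).
|AP × d|² = 48750 and |d|² = 75, so the distance is √(48750/75) = √650 = 5√26.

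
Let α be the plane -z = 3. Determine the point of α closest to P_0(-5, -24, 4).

(-5, -24, -3)

n = (0, 0, -1), |n|² = 1, and n·P_0 − 3 = -7.
t = -7/1 = -7, so the foot is P_0 − t·n = (-5, -24, 4) − (-7)·(0, 0, -1) = (-5, -24, -3).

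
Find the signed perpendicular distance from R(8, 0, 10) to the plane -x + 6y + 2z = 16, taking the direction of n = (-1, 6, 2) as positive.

-4/√41

n·R − 16 = -4.
|n| = √41, so the signed distance is -4/√41.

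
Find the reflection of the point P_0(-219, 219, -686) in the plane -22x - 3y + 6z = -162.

n = (-22, -3, 6), |n|² = 529, n·P_0 − (-162) = 207, so t = 207/529 = 9/23.
Foot F = P_0 − (9/23)·n = (-4839/23, 5064/23, -15832/23); the reflection is 2F − P_0 = (-4641/23, 5091/23, -15886/23).

(-4641/23, 5091/23, -15886/23)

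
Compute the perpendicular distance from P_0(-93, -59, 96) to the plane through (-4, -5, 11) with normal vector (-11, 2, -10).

The plane has equation n·(r − (-4, -5, 11)) = 0, i.e. n·r = -76.
Then n·(-93, -59, 96) - (-76) = 21.
|n| = √(121 + 4 + 100) = 15, so the distance is |21|/15 = 7/5.

7/5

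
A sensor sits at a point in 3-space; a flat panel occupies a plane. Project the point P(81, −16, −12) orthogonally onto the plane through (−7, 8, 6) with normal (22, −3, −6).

n = (22, −3, −6), |n|² = 529, and n·P − (-214) = 2116.
t = 2116/529 = 4, so the foot is P − t·n = (81, −16, −12) − 4·(22, −3, −6) = (−7, −4, 12).

(-7, -4, 12)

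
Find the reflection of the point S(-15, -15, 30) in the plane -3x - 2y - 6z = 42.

(-33, -27, -6)

n = (-3, -2, -6), |n|² = 49, n·S − 42 = -147, so t = -147/49 = -3.
Foot F = S − (-3)·n = (-24, -21, 12); the reflection is 2F − S = (-33, -27, -6).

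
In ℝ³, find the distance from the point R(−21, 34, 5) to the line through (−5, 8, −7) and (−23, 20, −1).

A direction vector is d = (−18, 12, 6).
AP = (−16, 26, 12), and AP × d = (12, −120, 276).
|AP × d|² = 90720 and |d|² = 504, so the distance is √(90720/504) = √180 = 6√5.

6√5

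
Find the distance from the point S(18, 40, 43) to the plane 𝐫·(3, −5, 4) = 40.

7√2/5

Normal vector n = (3, −5, 4), and n·(18, 40, 43) − 40 = −14.
|n| = √(9 + 25 + 16) = 5√2, so the distance is |-14|/(5√2) = 7√2/5.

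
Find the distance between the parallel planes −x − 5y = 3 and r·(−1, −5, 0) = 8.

5/√26

With common normal n = (−1, −5, 0) (|n| = √26), the distance is |3 − 8|/|n| = 5/√26.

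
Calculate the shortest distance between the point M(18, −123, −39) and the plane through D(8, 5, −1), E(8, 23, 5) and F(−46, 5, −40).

2

DE = (0, 18, 6) and DF = (−54, 0, −39), so a normal is n = DE × DF = (−702, −324, 972).
Then n·(18, −123, −39) − (−8208) = −2484.
|n| = √(492804 + 104976 + 944784) = 1242, so the distance is |-2484|/1242 = 2.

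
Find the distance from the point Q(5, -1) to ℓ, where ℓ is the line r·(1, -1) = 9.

The normal to the line is n = (1, -1) with |n| = √2.
|n·Q − 9| = |6 − 9| = 3, so the distance is 3/√2 = 3√2/2.

3/√2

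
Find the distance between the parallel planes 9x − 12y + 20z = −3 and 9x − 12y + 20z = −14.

11/25

With common normal n = (9, −12, 20) (|n| = 25), the distance is |(-3) − (-14)|/|n| = 11/25.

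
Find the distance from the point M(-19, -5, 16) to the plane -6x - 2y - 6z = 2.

13/√19

Normal vector n = (-6, -2, -6), and n·(-19, -5, 16) - 2 = 26.
|n| = √(36 + 4 + 36) = 2√19, so the distance is |26|/(2√19) = 13√19/19.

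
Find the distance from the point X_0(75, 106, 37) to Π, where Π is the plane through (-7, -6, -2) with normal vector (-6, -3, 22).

30/23

The plane has equation n·(r − (-7, -6, -2)) = 0, i.e. n·r = 16.
d = |(-6)·75 + (-3)·106 + 22·37 − 16| / √(36 + 9 + 484) = |30| / 23 = 30/23.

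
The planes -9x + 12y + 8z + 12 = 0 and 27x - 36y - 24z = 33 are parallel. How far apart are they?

Divide the second equation by -3 to match normals: -9x + 12y + 8z = -11.
Both planes have normal n = (-9, 12, 8), |n| = 17. Any point on the first plane is at distance |(-11) − (-12)|/|n| = 1/17 from the second.

1/17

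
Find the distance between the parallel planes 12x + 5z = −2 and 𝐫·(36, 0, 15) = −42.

Divide the second equation by 3 to match normals: 12x + 5z = -14.
Both planes have normal n = (12, 0, 5), |n| = 13. Any point on the first plane is at distance |(-14) − (-2)|/|n| = 12/13 from the second.

12/13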